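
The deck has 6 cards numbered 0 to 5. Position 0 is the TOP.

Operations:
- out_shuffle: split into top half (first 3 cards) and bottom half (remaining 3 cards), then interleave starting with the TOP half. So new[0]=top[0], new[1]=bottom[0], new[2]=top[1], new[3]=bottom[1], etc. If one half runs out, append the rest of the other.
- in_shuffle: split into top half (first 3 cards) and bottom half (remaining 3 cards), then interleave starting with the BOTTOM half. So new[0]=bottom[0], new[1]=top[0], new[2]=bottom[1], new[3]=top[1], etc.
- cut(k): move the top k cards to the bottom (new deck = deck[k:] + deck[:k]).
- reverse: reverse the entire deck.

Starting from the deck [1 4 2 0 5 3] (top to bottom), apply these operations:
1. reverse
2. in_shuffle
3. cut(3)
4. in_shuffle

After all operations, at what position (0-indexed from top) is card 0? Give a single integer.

Answer: 5

Derivation:
After op 1 (reverse): [3 5 0 2 4 1]
After op 2 (in_shuffle): [2 3 4 5 1 0]
After op 3 (cut(3)): [5 1 0 2 3 4]
After op 4 (in_shuffle): [2 5 3 1 4 0]
Card 0 is at position 5.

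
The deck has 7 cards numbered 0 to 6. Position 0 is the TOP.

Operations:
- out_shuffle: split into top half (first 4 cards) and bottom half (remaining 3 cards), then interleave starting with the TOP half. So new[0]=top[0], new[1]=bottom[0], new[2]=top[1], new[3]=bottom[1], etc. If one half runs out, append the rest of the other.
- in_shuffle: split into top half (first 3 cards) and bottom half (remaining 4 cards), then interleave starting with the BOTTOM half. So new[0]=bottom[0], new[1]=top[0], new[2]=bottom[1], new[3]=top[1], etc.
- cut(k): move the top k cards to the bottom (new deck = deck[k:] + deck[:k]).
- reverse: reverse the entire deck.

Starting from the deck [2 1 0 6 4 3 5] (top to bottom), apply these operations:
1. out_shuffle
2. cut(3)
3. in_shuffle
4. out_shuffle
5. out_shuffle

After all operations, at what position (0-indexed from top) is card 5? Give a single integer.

Answer: 6

Derivation:
After op 1 (out_shuffle): [2 4 1 3 0 5 6]
After op 2 (cut(3)): [3 0 5 6 2 4 1]
After op 3 (in_shuffle): [6 3 2 0 4 5 1]
After op 4 (out_shuffle): [6 4 3 5 2 1 0]
After op 5 (out_shuffle): [6 2 4 1 3 0 5]
Card 5 is at position 6.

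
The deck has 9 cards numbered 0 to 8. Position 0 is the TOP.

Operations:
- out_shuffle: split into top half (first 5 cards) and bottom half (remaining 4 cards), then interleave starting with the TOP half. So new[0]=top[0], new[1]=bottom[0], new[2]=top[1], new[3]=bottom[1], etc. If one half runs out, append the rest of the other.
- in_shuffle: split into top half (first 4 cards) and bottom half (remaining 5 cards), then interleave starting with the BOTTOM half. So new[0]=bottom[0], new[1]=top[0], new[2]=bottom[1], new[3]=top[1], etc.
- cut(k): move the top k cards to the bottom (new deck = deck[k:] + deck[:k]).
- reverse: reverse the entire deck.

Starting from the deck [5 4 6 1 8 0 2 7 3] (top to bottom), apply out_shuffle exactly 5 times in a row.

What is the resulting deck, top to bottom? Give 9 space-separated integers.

Answer: 5 6 8 2 3 4 1 0 7

Derivation:
After op 1 (out_shuffle): [5 0 4 2 6 7 1 3 8]
After op 2 (out_shuffle): [5 7 0 1 4 3 2 8 6]
After op 3 (out_shuffle): [5 3 7 2 0 8 1 6 4]
After op 4 (out_shuffle): [5 8 3 1 7 6 2 4 0]
After op 5 (out_shuffle): [5 6 8 2 3 4 1 0 7]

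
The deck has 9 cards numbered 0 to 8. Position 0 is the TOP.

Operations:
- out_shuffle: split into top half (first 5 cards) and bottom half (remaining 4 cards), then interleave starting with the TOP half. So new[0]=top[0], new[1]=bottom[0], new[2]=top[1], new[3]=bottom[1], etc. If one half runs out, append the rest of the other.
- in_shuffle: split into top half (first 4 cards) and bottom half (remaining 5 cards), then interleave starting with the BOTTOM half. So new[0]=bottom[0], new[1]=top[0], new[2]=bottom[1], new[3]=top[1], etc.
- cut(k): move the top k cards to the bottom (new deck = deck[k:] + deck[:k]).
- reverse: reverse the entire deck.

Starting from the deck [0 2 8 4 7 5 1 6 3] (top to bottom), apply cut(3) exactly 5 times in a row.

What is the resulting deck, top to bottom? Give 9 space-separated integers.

After op 1 (cut(3)): [4 7 5 1 6 3 0 2 8]
After op 2 (cut(3)): [1 6 3 0 2 8 4 7 5]
After op 3 (cut(3)): [0 2 8 4 7 5 1 6 3]
After op 4 (cut(3)): [4 7 5 1 6 3 0 2 8]
After op 5 (cut(3)): [1 6 3 0 2 8 4 7 5]

Answer: 1 6 3 0 2 8 4 7 5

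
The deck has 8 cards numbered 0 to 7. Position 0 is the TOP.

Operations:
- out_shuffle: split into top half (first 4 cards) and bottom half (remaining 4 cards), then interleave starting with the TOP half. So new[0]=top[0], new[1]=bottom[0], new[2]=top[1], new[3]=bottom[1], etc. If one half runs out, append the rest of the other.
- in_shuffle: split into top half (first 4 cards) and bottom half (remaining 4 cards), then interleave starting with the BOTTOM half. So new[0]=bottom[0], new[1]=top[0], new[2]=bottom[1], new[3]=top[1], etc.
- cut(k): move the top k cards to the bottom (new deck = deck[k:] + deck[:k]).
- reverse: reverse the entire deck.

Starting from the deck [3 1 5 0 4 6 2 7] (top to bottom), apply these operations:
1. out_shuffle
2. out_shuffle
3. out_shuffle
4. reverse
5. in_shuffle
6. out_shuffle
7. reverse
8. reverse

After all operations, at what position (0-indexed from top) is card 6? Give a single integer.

Answer: 3

Derivation:
After op 1 (out_shuffle): [3 4 1 6 5 2 0 7]
After op 2 (out_shuffle): [3 5 4 2 1 0 6 7]
After op 3 (out_shuffle): [3 1 5 0 4 6 2 7]
After op 4 (reverse): [7 2 6 4 0 5 1 3]
After op 5 (in_shuffle): [0 7 5 2 1 6 3 4]
After op 6 (out_shuffle): [0 1 7 6 5 3 2 4]
After op 7 (reverse): [4 2 3 5 6 7 1 0]
After op 8 (reverse): [0 1 7 6 5 3 2 4]
Card 6 is at position 3.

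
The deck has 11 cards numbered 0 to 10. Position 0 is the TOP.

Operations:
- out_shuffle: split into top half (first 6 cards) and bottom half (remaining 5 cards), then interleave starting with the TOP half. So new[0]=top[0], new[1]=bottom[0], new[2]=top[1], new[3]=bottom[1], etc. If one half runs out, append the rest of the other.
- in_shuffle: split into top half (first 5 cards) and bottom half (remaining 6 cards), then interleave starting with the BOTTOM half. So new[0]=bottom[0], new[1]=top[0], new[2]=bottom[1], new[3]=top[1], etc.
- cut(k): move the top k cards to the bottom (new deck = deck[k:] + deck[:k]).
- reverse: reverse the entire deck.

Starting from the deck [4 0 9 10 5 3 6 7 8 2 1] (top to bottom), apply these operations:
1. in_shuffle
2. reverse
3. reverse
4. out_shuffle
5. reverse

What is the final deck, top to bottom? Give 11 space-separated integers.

Answer: 9 1 7 5 0 2 6 10 4 8 3

Derivation:
After op 1 (in_shuffle): [3 4 6 0 7 9 8 10 2 5 1]
After op 2 (reverse): [1 5 2 10 8 9 7 0 6 4 3]
After op 3 (reverse): [3 4 6 0 7 9 8 10 2 5 1]
After op 4 (out_shuffle): [3 8 4 10 6 2 0 5 7 1 9]
After op 5 (reverse): [9 1 7 5 0 2 6 10 4 8 3]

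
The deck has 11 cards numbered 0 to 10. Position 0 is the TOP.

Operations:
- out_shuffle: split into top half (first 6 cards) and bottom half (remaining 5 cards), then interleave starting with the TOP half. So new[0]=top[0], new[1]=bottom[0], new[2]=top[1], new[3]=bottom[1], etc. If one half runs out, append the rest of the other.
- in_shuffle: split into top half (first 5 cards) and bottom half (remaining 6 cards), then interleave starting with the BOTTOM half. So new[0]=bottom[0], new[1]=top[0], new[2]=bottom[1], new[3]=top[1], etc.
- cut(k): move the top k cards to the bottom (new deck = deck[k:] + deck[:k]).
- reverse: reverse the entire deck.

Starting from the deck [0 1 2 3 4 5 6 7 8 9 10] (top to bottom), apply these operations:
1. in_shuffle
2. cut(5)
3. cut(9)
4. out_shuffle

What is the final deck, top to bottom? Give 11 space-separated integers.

After op 1 (in_shuffle): [5 0 6 1 7 2 8 3 9 4 10]
After op 2 (cut(5)): [2 8 3 9 4 10 5 0 6 1 7]
After op 3 (cut(9)): [1 7 2 8 3 9 4 10 5 0 6]
After op 4 (out_shuffle): [1 4 7 10 2 5 8 0 3 6 9]

Answer: 1 4 7 10 2 5 8 0 3 6 9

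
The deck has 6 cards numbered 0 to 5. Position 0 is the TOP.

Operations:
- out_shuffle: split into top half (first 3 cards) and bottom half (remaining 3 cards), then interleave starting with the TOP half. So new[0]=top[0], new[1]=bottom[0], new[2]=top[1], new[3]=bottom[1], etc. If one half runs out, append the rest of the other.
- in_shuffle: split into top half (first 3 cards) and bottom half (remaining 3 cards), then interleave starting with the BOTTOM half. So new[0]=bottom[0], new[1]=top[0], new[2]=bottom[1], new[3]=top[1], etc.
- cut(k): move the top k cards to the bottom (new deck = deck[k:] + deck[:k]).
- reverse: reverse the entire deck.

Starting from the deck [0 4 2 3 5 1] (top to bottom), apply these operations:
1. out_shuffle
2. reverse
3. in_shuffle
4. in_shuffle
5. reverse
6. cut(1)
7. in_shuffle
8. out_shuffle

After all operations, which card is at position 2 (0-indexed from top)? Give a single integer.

Answer: 5

Derivation:
After op 1 (out_shuffle): [0 3 4 5 2 1]
After op 2 (reverse): [1 2 5 4 3 0]
After op 3 (in_shuffle): [4 1 3 2 0 5]
After op 4 (in_shuffle): [2 4 0 1 5 3]
After op 5 (reverse): [3 5 1 0 4 2]
After op 6 (cut(1)): [5 1 0 4 2 3]
After op 7 (in_shuffle): [4 5 2 1 3 0]
After op 8 (out_shuffle): [4 1 5 3 2 0]
Position 2: card 5.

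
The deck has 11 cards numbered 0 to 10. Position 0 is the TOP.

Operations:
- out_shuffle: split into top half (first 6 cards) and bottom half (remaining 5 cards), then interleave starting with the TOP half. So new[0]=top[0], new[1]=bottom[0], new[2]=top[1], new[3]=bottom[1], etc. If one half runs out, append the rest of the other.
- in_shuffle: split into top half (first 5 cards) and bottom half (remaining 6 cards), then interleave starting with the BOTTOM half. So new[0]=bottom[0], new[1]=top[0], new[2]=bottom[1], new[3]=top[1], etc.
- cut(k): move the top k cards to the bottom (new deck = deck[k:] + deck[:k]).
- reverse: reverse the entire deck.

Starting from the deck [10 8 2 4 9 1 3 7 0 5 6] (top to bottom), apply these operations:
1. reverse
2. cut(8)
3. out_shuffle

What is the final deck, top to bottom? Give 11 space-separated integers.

After op 1 (reverse): [6 5 0 7 3 1 9 4 2 8 10]
After op 2 (cut(8)): [2 8 10 6 5 0 7 3 1 9 4]
After op 3 (out_shuffle): [2 7 8 3 10 1 6 9 5 4 0]

Answer: 2 7 8 3 10 1 6 9 5 4 0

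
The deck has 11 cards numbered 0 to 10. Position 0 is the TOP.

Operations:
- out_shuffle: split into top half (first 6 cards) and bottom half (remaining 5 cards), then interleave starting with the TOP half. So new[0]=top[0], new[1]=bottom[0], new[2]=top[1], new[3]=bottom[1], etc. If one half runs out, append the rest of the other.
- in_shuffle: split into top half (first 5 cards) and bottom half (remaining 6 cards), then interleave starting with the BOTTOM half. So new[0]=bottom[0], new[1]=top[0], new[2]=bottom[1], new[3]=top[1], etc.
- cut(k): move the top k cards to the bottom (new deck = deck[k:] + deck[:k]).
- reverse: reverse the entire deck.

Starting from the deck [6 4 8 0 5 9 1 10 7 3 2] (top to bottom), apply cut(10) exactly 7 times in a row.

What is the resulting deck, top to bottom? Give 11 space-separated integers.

Answer: 5 9 1 10 7 3 2 6 4 8 0

Derivation:
After op 1 (cut(10)): [2 6 4 8 0 5 9 1 10 7 3]
After op 2 (cut(10)): [3 2 6 4 8 0 5 9 1 10 7]
After op 3 (cut(10)): [7 3 2 6 4 8 0 5 9 1 10]
After op 4 (cut(10)): [10 7 3 2 6 4 8 0 5 9 1]
After op 5 (cut(10)): [1 10 7 3 2 6 4 8 0 5 9]
After op 6 (cut(10)): [9 1 10 7 3 2 6 4 8 0 5]
After op 7 (cut(10)): [5 9 1 10 7 3 2 6 4 8 0]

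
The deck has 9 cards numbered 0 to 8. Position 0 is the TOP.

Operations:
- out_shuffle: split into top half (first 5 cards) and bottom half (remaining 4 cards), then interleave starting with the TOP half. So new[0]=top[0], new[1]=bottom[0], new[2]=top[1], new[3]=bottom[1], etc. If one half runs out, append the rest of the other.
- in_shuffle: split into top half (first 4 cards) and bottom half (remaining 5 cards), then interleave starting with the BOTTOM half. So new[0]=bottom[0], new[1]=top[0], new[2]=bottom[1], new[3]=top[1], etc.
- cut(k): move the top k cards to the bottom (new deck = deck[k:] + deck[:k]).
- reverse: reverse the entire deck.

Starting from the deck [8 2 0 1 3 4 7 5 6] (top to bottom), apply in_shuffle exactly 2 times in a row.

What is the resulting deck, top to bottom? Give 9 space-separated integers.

Answer: 7 3 0 8 5 4 1 2 6

Derivation:
After op 1 (in_shuffle): [3 8 4 2 7 0 5 1 6]
After op 2 (in_shuffle): [7 3 0 8 5 4 1 2 6]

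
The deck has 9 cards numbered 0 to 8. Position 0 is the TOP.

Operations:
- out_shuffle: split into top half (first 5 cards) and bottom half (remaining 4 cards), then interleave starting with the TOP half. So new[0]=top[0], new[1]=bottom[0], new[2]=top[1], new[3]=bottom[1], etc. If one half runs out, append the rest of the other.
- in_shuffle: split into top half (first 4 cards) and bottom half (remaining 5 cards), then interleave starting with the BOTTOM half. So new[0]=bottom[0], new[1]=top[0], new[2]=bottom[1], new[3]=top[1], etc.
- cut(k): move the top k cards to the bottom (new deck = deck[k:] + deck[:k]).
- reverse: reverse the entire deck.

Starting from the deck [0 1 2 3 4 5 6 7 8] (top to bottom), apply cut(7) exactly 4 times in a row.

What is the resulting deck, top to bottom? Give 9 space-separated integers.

After op 1 (cut(7)): [7 8 0 1 2 3 4 5 6]
After op 2 (cut(7)): [5 6 7 8 0 1 2 3 4]
After op 3 (cut(7)): [3 4 5 6 7 8 0 1 2]
After op 4 (cut(7)): [1 2 3 4 5 6 7 8 0]

Answer: 1 2 3 4 5 6 7 8 0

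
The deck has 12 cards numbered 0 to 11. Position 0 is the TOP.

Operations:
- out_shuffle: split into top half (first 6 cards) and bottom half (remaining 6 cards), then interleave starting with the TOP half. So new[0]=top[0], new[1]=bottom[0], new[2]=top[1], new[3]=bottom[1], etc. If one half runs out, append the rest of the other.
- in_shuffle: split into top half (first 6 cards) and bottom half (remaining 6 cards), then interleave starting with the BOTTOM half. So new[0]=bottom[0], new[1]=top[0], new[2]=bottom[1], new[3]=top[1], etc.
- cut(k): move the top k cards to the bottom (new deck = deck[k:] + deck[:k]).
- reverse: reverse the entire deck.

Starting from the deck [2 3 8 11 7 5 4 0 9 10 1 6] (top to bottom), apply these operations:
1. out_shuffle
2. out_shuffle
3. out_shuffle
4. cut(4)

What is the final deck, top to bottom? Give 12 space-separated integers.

After op 1 (out_shuffle): [2 4 3 0 8 9 11 10 7 1 5 6]
After op 2 (out_shuffle): [2 11 4 10 3 7 0 1 8 5 9 6]
After op 3 (out_shuffle): [2 0 11 1 4 8 10 5 3 9 7 6]
After op 4 (cut(4)): [4 8 10 5 3 9 7 6 2 0 11 1]

Answer: 4 8 10 5 3 9 7 6 2 0 11 1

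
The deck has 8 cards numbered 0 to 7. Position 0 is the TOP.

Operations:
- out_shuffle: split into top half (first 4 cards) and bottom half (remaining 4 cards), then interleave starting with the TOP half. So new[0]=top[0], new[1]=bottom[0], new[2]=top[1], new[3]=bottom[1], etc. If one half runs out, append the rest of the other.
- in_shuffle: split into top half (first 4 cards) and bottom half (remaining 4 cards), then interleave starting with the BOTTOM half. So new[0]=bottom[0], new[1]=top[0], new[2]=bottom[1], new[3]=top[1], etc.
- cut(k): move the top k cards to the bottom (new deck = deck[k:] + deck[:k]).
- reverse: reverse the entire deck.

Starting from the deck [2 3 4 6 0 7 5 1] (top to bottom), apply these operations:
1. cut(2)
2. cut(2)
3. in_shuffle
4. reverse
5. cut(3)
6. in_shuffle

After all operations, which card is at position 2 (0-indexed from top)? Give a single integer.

Answer: 1

Derivation:
After op 1 (cut(2)): [4 6 0 7 5 1 2 3]
After op 2 (cut(2)): [0 7 5 1 2 3 4 6]
After op 3 (in_shuffle): [2 0 3 7 4 5 6 1]
After op 4 (reverse): [1 6 5 4 7 3 0 2]
After op 5 (cut(3)): [4 7 3 0 2 1 6 5]
After op 6 (in_shuffle): [2 4 1 7 6 3 5 0]
Position 2: card 1.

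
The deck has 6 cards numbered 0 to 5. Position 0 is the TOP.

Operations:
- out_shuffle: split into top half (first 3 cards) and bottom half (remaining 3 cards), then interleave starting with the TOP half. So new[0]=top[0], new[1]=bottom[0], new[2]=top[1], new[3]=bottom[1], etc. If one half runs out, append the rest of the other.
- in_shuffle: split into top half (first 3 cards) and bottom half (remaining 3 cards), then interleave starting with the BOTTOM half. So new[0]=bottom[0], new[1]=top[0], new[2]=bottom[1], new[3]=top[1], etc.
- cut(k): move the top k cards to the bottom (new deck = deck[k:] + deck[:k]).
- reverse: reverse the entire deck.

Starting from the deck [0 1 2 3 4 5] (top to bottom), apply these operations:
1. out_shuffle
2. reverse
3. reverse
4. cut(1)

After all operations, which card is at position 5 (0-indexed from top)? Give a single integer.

After op 1 (out_shuffle): [0 3 1 4 2 5]
After op 2 (reverse): [5 2 4 1 3 0]
After op 3 (reverse): [0 3 1 4 2 5]
After op 4 (cut(1)): [3 1 4 2 5 0]
Position 5: card 0.

Answer: 0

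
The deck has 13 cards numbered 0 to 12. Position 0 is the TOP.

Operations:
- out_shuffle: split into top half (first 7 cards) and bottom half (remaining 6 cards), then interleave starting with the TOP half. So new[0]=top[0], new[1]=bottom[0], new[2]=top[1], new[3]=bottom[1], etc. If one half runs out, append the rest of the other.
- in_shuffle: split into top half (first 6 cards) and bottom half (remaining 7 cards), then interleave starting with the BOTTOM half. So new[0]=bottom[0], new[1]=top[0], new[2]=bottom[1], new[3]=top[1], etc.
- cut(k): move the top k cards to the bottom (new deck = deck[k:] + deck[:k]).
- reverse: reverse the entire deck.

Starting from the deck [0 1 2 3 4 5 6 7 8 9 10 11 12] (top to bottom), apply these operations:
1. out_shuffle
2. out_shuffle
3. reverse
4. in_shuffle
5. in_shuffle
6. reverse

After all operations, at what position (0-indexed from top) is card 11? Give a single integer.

After op 1 (out_shuffle): [0 7 1 8 2 9 3 10 4 11 5 12 6]
After op 2 (out_shuffle): [0 10 7 4 1 11 8 5 2 12 9 6 3]
After op 3 (reverse): [3 6 9 12 2 5 8 11 1 4 7 10 0]
After op 4 (in_shuffle): [8 3 11 6 1 9 4 12 7 2 10 5 0]
After op 5 (in_shuffle): [4 8 12 3 7 11 2 6 10 1 5 9 0]
After op 6 (reverse): [0 9 5 1 10 6 2 11 7 3 12 8 4]
Card 11 is at position 7.

Answer: 7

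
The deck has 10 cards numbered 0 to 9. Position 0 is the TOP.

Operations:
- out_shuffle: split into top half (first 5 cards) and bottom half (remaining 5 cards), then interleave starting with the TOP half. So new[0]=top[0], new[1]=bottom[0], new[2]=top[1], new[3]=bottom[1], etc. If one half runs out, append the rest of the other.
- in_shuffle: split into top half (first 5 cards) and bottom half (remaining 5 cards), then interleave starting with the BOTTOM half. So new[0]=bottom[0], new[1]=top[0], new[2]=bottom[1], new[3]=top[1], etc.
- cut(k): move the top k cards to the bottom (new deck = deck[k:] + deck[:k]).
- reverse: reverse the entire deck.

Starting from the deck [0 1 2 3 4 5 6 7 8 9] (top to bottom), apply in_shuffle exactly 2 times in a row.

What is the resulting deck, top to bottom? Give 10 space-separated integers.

After op 1 (in_shuffle): [5 0 6 1 7 2 8 3 9 4]
After op 2 (in_shuffle): [2 5 8 0 3 6 9 1 4 7]

Answer: 2 5 8 0 3 6 9 1 4 7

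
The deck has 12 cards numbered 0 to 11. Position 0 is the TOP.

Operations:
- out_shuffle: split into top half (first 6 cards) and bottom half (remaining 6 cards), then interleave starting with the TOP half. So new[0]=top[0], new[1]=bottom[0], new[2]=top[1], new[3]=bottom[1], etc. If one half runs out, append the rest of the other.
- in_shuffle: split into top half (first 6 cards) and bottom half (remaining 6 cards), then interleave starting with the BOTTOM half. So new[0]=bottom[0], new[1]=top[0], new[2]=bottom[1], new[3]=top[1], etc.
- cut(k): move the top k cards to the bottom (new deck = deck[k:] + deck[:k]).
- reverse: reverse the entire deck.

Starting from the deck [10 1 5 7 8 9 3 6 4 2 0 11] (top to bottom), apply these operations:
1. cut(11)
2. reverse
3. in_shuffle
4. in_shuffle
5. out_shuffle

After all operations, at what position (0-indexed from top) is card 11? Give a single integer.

Answer: 5

Derivation:
After op 1 (cut(11)): [11 10 1 5 7 8 9 3 6 4 2 0]
After op 2 (reverse): [0 2 4 6 3 9 8 7 5 1 10 11]
After op 3 (in_shuffle): [8 0 7 2 5 4 1 6 10 3 11 9]
After op 4 (in_shuffle): [1 8 6 0 10 7 3 2 11 5 9 4]
After op 5 (out_shuffle): [1 3 8 2 6 11 0 5 10 9 7 4]
Card 11 is at position 5.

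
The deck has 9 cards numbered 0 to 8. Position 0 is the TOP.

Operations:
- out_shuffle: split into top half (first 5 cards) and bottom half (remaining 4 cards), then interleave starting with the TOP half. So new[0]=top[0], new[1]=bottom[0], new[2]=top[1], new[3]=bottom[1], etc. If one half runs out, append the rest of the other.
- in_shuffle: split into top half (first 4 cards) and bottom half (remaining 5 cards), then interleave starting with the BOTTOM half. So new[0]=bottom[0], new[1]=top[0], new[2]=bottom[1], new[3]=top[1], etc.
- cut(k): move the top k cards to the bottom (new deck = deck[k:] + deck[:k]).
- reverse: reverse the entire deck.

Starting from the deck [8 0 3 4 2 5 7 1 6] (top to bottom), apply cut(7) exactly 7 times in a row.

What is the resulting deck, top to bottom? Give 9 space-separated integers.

After op 1 (cut(7)): [1 6 8 0 3 4 2 5 7]
After op 2 (cut(7)): [5 7 1 6 8 0 3 4 2]
After op 3 (cut(7)): [4 2 5 7 1 6 8 0 3]
After op 4 (cut(7)): [0 3 4 2 5 7 1 6 8]
After op 5 (cut(7)): [6 8 0 3 4 2 5 7 1]
After op 6 (cut(7)): [7 1 6 8 0 3 4 2 5]
After op 7 (cut(7)): [2 5 7 1 6 8 0 3 4]

Answer: 2 5 7 1 6 8 0 3 4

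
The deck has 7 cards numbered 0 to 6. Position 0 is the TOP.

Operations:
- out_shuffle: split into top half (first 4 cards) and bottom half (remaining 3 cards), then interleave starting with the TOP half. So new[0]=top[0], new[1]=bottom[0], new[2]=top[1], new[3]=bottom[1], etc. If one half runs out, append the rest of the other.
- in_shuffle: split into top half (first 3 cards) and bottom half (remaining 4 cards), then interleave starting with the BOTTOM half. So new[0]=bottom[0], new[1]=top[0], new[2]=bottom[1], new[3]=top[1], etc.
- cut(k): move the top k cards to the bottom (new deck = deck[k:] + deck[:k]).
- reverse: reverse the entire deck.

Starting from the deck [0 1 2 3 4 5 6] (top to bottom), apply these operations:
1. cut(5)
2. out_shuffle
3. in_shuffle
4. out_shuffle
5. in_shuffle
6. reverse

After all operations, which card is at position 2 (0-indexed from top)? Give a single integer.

Answer: 1

Derivation:
After op 1 (cut(5)): [5 6 0 1 2 3 4]
After op 2 (out_shuffle): [5 2 6 3 0 4 1]
After op 3 (in_shuffle): [3 5 0 2 4 6 1]
After op 4 (out_shuffle): [3 4 5 6 0 1 2]
After op 5 (in_shuffle): [6 3 0 4 1 5 2]
After op 6 (reverse): [2 5 1 4 0 3 6]
Position 2: card 1.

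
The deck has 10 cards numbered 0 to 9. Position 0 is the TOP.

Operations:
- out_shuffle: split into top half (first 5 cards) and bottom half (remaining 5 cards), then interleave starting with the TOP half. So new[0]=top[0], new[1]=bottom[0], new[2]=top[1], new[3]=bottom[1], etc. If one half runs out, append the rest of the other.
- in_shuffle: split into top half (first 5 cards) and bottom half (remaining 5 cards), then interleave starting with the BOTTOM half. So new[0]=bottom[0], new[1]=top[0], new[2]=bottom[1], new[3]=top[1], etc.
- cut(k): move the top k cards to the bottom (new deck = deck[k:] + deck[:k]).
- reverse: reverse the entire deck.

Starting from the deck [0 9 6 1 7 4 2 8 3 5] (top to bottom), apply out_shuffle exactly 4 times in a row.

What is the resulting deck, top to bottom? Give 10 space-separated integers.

After op 1 (out_shuffle): [0 4 9 2 6 8 1 3 7 5]
After op 2 (out_shuffle): [0 8 4 1 9 3 2 7 6 5]
After op 3 (out_shuffle): [0 3 8 2 4 7 1 6 9 5]
After op 4 (out_shuffle): [0 7 3 1 8 6 2 9 4 5]

Answer: 0 7 3 1 8 6 2 9 4 5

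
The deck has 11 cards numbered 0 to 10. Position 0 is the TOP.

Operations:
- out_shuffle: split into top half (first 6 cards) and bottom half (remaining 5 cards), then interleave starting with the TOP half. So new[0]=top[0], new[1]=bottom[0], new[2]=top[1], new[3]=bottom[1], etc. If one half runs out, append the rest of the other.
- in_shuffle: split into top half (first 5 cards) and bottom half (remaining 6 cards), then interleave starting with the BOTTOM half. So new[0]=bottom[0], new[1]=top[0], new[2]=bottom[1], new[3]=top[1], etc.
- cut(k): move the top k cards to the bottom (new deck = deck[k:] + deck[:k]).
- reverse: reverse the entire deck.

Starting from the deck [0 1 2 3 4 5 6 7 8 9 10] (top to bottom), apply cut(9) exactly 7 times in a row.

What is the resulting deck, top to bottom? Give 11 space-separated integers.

After op 1 (cut(9)): [9 10 0 1 2 3 4 5 6 7 8]
After op 2 (cut(9)): [7 8 9 10 0 1 2 3 4 5 6]
After op 3 (cut(9)): [5 6 7 8 9 10 0 1 2 3 4]
After op 4 (cut(9)): [3 4 5 6 7 8 9 10 0 1 2]
After op 5 (cut(9)): [1 2 3 4 5 6 7 8 9 10 0]
After op 6 (cut(9)): [10 0 1 2 3 4 5 6 7 8 9]
After op 7 (cut(9)): [8 9 10 0 1 2 3 4 5 6 7]

Answer: 8 9 10 0 1 2 3 4 5 6 7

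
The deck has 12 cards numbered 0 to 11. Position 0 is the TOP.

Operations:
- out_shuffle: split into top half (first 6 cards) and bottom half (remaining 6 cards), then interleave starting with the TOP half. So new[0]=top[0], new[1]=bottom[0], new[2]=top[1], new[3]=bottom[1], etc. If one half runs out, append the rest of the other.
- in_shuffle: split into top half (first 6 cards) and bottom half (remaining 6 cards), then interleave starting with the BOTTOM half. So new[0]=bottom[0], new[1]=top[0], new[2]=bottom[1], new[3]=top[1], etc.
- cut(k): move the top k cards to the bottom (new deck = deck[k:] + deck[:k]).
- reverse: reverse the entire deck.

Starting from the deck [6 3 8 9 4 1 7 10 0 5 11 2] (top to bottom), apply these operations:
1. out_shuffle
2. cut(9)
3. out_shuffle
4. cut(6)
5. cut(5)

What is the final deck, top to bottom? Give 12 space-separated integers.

After op 1 (out_shuffle): [6 7 3 10 8 0 9 5 4 11 1 2]
After op 2 (cut(9)): [11 1 2 6 7 3 10 8 0 9 5 4]
After op 3 (out_shuffle): [11 10 1 8 2 0 6 9 7 5 3 4]
After op 4 (cut(6)): [6 9 7 5 3 4 11 10 1 8 2 0]
After op 5 (cut(5)): [4 11 10 1 8 2 0 6 9 7 5 3]

Answer: 4 11 10 1 8 2 0 6 9 7 5 3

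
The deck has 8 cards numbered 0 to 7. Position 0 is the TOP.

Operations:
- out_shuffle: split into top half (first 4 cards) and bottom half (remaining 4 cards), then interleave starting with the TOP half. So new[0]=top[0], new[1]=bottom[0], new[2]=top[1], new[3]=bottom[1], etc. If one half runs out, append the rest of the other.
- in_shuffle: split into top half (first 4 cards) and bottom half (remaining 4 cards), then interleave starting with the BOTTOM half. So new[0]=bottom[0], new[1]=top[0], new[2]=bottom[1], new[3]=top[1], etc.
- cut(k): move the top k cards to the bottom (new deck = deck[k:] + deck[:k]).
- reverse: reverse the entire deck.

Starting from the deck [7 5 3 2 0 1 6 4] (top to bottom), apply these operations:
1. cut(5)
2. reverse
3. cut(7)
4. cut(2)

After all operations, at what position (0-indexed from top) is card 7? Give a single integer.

After op 1 (cut(5)): [1 6 4 7 5 3 2 0]
After op 2 (reverse): [0 2 3 5 7 4 6 1]
After op 3 (cut(7)): [1 0 2 3 5 7 4 6]
After op 4 (cut(2)): [2 3 5 7 4 6 1 0]
Card 7 is at position 3.

Answer: 3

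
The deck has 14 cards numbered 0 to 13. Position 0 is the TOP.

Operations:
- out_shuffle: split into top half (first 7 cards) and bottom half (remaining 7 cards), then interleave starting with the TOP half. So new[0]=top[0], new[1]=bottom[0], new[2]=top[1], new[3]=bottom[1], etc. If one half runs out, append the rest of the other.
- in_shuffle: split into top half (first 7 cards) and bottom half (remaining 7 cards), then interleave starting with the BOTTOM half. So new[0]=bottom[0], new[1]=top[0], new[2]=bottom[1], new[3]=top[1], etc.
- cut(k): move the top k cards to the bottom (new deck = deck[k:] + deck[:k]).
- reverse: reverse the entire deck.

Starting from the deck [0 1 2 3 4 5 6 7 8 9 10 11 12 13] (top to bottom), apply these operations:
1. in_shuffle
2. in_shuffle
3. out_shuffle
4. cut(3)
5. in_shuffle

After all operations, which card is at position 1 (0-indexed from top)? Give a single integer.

After op 1 (in_shuffle): [7 0 8 1 9 2 10 3 11 4 12 5 13 6]
After op 2 (in_shuffle): [3 7 11 0 4 8 12 1 5 9 13 2 6 10]
After op 3 (out_shuffle): [3 1 7 5 11 9 0 13 4 2 8 6 12 10]
After op 4 (cut(3)): [5 11 9 0 13 4 2 8 6 12 10 3 1 7]
After op 5 (in_shuffle): [8 5 6 11 12 9 10 0 3 13 1 4 7 2]
Position 1: card 5.

Answer: 5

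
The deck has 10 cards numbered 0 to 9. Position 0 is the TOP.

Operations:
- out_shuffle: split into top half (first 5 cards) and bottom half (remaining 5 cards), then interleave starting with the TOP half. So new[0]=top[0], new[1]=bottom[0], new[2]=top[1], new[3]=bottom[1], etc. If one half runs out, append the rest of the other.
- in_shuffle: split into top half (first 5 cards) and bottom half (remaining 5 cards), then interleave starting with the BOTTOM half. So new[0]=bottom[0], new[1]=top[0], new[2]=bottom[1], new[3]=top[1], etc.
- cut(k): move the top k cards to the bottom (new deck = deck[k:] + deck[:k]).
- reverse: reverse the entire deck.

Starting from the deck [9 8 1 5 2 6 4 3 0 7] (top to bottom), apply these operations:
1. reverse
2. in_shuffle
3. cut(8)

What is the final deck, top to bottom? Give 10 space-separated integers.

After op 1 (reverse): [7 0 3 4 6 2 5 1 8 9]
After op 2 (in_shuffle): [2 7 5 0 1 3 8 4 9 6]
After op 3 (cut(8)): [9 6 2 7 5 0 1 3 8 4]

Answer: 9 6 2 7 5 0 1 3 8 4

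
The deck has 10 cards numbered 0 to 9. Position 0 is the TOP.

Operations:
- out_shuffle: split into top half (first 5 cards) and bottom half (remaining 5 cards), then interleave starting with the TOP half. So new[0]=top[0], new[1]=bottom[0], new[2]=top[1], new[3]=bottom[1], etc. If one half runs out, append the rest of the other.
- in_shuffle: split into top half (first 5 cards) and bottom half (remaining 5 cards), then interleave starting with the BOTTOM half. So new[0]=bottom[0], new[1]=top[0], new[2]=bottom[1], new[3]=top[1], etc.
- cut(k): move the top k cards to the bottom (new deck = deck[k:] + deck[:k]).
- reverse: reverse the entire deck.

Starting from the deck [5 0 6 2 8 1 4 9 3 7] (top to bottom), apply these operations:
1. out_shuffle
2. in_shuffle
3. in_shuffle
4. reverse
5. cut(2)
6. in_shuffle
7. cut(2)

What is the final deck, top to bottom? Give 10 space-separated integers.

Answer: 9 7 0 2 3 4 6 5 8 1

Derivation:
After op 1 (out_shuffle): [5 1 0 4 6 9 2 3 8 7]
After op 2 (in_shuffle): [9 5 2 1 3 0 8 4 7 6]
After op 3 (in_shuffle): [0 9 8 5 4 2 7 1 6 3]
After op 4 (reverse): [3 6 1 7 2 4 5 8 9 0]
After op 5 (cut(2)): [1 7 2 4 5 8 9 0 3 6]
After op 6 (in_shuffle): [8 1 9 7 0 2 3 4 6 5]
After op 7 (cut(2)): [9 7 0 2 3 4 6 5 8 1]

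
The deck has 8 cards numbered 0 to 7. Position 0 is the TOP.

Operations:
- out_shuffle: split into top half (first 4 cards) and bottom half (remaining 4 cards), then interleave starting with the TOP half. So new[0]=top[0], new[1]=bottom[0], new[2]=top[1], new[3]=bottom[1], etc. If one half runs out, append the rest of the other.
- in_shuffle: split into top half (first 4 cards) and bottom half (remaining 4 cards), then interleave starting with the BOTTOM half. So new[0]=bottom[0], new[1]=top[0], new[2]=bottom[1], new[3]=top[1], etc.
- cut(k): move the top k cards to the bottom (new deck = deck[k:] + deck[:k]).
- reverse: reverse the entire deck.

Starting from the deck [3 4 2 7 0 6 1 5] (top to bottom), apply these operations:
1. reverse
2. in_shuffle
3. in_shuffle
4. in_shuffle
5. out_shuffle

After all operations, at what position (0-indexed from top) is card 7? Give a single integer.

After op 1 (reverse): [5 1 6 0 7 2 4 3]
After op 2 (in_shuffle): [7 5 2 1 4 6 3 0]
After op 3 (in_shuffle): [4 7 6 5 3 2 0 1]
After op 4 (in_shuffle): [3 4 2 7 0 6 1 5]
After op 5 (out_shuffle): [3 0 4 6 2 1 7 5]
Card 7 is at position 6.

Answer: 6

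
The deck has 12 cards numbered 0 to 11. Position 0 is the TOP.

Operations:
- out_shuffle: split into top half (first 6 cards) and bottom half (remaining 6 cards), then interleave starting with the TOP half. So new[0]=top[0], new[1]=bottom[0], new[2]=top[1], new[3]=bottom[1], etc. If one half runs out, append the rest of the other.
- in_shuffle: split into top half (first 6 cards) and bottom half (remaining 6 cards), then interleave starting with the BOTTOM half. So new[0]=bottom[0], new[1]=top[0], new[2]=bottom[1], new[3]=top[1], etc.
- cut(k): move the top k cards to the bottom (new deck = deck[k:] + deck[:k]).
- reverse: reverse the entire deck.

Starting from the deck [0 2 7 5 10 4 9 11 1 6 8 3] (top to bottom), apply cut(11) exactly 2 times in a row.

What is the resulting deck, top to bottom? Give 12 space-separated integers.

Answer: 8 3 0 2 7 5 10 4 9 11 1 6

Derivation:
After op 1 (cut(11)): [3 0 2 7 5 10 4 9 11 1 6 8]
After op 2 (cut(11)): [8 3 0 2 7 5 10 4 9 11 1 6]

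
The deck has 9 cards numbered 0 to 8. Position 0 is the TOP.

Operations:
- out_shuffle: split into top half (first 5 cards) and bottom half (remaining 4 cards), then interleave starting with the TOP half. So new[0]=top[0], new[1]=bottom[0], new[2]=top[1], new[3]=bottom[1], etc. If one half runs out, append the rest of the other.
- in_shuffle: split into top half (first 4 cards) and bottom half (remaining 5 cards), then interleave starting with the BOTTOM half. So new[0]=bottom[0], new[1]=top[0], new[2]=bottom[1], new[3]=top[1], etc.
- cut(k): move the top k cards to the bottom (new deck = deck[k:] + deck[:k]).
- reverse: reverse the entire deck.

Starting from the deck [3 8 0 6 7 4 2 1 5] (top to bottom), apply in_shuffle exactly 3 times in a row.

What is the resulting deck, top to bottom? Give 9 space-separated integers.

Answer: 1 2 4 7 6 0 8 3 5

Derivation:
After op 1 (in_shuffle): [7 3 4 8 2 0 1 6 5]
After op 2 (in_shuffle): [2 7 0 3 1 4 6 8 5]
After op 3 (in_shuffle): [1 2 4 7 6 0 8 3 5]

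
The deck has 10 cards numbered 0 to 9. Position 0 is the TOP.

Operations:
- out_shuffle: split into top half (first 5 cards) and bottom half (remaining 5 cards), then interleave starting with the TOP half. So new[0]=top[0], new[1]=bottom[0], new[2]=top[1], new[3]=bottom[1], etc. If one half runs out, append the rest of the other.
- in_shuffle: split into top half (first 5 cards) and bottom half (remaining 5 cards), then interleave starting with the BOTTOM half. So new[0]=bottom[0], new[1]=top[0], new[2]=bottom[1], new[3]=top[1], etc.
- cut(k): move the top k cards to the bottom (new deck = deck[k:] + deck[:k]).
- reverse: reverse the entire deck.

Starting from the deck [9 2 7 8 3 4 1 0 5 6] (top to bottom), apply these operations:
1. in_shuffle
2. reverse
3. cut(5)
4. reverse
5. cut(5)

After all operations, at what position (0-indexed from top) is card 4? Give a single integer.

Answer: 0

Derivation:
After op 1 (in_shuffle): [4 9 1 2 0 7 5 8 6 3]
After op 2 (reverse): [3 6 8 5 7 0 2 1 9 4]
After op 3 (cut(5)): [0 2 1 9 4 3 6 8 5 7]
After op 4 (reverse): [7 5 8 6 3 4 9 1 2 0]
After op 5 (cut(5)): [4 9 1 2 0 7 5 8 6 3]
Card 4 is at position 0.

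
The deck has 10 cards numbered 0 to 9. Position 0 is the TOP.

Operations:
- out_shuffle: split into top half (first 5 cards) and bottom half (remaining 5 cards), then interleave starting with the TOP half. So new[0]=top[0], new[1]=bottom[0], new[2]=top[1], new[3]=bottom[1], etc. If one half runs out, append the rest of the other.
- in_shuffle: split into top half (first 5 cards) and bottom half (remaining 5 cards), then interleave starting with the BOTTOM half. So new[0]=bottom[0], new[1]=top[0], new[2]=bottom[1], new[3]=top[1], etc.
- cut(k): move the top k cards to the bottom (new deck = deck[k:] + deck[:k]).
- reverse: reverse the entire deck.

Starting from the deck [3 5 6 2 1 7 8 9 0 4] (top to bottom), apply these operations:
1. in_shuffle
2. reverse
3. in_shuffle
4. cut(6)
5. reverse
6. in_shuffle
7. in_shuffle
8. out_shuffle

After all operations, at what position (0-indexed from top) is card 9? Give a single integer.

After op 1 (in_shuffle): [7 3 8 5 9 6 0 2 4 1]
After op 2 (reverse): [1 4 2 0 6 9 5 8 3 7]
After op 3 (in_shuffle): [9 1 5 4 8 2 3 0 7 6]
After op 4 (cut(6)): [3 0 7 6 9 1 5 4 8 2]
After op 5 (reverse): [2 8 4 5 1 9 6 7 0 3]
After op 6 (in_shuffle): [9 2 6 8 7 4 0 5 3 1]
After op 7 (in_shuffle): [4 9 0 2 5 6 3 8 1 7]
After op 8 (out_shuffle): [4 6 9 3 0 8 2 1 5 7]
Card 9 is at position 2.

Answer: 2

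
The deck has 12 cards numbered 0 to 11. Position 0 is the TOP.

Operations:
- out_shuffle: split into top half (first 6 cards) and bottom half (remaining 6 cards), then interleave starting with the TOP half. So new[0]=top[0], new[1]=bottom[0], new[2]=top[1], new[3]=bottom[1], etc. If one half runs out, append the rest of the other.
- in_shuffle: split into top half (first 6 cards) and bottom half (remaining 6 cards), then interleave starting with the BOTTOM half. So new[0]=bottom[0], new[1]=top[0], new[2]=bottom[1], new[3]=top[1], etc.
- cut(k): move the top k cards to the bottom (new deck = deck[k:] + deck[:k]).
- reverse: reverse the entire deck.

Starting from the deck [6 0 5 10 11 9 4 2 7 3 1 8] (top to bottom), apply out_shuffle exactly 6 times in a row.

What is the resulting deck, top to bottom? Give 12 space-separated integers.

After op 1 (out_shuffle): [6 4 0 2 5 7 10 3 11 1 9 8]
After op 2 (out_shuffle): [6 10 4 3 0 11 2 1 5 9 7 8]
After op 3 (out_shuffle): [6 2 10 1 4 5 3 9 0 7 11 8]
After op 4 (out_shuffle): [6 3 2 9 10 0 1 7 4 11 5 8]
After op 5 (out_shuffle): [6 1 3 7 2 4 9 11 10 5 0 8]
After op 6 (out_shuffle): [6 9 1 11 3 10 7 5 2 0 4 8]

Answer: 6 9 1 11 3 10 7 5 2 0 4 8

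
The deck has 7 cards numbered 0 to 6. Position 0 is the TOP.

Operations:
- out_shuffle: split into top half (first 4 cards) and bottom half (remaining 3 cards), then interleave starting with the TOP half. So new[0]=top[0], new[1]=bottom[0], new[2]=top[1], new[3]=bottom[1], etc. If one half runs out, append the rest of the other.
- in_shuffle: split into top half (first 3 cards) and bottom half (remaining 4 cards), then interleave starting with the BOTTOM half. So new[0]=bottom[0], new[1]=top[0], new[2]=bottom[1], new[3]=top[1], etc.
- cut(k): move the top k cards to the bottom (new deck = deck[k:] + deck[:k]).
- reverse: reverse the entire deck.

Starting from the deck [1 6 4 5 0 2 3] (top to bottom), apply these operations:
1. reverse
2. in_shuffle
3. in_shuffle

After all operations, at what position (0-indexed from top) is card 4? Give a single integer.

Answer: 5

Derivation:
After op 1 (reverse): [3 2 0 5 4 6 1]
After op 2 (in_shuffle): [5 3 4 2 6 0 1]
After op 3 (in_shuffle): [2 5 6 3 0 4 1]
Card 4 is at position 5.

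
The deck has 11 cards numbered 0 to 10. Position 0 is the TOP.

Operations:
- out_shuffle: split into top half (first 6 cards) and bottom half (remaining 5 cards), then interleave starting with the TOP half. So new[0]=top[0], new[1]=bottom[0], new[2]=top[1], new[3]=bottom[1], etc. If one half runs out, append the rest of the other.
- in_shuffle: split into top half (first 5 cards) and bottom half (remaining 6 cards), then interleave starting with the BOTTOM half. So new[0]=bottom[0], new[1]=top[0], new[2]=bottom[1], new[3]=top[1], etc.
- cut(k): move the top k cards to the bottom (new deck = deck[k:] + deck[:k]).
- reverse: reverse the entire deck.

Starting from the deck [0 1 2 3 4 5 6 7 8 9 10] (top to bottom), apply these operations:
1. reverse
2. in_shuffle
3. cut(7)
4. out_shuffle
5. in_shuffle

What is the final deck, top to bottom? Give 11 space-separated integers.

Answer: 3 7 0 4 8 1 5 9 2 6 10

Derivation:
After op 1 (reverse): [10 9 8 7 6 5 4 3 2 1 0]
After op 2 (in_shuffle): [5 10 4 9 3 8 2 7 1 6 0]
After op 3 (cut(7)): [7 1 6 0 5 10 4 9 3 8 2]
After op 4 (out_shuffle): [7 4 1 9 6 3 0 8 5 2 10]
After op 5 (in_shuffle): [3 7 0 4 8 1 5 9 2 6 10]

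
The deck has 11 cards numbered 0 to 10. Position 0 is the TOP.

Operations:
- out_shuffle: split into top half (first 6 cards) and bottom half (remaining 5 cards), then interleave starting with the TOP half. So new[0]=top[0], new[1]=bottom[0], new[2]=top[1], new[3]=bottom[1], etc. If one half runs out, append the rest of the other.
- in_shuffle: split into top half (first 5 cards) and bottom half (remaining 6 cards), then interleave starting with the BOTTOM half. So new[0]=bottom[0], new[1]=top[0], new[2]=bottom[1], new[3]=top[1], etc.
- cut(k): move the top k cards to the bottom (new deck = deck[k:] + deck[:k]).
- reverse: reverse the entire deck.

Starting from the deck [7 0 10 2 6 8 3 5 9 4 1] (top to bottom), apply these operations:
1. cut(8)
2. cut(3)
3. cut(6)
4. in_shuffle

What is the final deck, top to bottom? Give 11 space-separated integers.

After op 1 (cut(8)): [9 4 1 7 0 10 2 6 8 3 5]
After op 2 (cut(3)): [7 0 10 2 6 8 3 5 9 4 1]
After op 3 (cut(6)): [3 5 9 4 1 7 0 10 2 6 8]
After op 4 (in_shuffle): [7 3 0 5 10 9 2 4 6 1 8]

Answer: 7 3 0 5 10 9 2 4 6 1 8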